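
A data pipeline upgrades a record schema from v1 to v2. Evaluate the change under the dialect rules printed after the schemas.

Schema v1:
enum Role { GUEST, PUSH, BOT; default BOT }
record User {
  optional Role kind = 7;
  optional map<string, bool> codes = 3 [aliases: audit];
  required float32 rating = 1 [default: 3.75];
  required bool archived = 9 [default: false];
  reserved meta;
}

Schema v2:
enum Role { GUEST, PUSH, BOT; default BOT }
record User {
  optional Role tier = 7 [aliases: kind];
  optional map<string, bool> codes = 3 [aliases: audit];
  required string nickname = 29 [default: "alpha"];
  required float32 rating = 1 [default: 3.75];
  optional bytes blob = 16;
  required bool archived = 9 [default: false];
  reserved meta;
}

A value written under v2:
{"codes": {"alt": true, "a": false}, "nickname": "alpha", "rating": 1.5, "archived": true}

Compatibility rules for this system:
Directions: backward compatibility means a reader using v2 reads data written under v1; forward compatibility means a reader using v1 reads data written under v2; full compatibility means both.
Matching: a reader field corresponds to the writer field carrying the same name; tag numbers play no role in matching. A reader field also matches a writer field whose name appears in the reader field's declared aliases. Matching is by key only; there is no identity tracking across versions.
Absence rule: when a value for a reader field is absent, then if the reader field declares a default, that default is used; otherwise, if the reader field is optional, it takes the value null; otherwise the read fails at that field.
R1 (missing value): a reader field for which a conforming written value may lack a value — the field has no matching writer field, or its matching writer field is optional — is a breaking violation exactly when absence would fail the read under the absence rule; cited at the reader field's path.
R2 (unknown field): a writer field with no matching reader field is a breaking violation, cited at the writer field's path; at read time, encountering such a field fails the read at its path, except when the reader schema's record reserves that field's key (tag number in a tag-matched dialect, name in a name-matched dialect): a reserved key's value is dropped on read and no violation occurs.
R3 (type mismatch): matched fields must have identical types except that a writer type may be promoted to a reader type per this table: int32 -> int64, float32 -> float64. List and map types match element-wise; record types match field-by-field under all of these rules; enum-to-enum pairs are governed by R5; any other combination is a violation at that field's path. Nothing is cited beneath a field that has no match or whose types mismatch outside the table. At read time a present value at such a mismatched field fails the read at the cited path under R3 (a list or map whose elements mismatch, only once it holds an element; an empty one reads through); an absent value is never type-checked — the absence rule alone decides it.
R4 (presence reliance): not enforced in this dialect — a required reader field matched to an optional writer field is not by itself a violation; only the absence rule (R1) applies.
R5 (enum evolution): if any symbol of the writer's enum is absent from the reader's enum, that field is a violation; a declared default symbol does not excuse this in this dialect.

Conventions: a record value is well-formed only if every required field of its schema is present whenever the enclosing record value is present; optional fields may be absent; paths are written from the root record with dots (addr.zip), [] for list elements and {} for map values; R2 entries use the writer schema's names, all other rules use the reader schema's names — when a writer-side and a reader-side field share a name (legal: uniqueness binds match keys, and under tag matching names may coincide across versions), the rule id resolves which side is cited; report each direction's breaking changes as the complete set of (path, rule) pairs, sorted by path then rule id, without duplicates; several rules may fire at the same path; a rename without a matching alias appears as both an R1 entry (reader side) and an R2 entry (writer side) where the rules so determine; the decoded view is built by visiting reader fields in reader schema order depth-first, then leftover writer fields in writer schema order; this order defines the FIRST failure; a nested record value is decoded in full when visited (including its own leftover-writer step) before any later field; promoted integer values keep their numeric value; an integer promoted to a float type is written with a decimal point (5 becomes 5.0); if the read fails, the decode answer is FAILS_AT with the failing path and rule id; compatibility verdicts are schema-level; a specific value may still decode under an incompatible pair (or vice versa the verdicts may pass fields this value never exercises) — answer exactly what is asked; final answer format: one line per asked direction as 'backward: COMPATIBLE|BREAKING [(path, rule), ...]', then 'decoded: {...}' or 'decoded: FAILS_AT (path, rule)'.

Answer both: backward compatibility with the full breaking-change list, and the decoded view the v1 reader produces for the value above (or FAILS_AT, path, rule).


the writer's type comes first in each User pair
checking backward for User: reader v2 against writer v1:
  tier <- kind (Role -> Role, writer optional)
  codes <- codes (map<string, bool> -> map<string, bool>, writer optional)
  nickname: no writer-side match
  rating <- rating (float32 -> float32, writer required)
  blob: no writer-side match
  archived <- archived (bool -> bool, writer required)
  => backward: COMPATIBLE
decode (reader v1):
  kind := null (absent, optional -> null)
  codes := {"alt": true, "a": false}
  rating := 1.5
  archived := true
  read fails at nickname under R2 (unknown field)
  => FAILS_AT (nickname, R2)
remaining User differences; none change what is asked:
  renamed field kind to tier in record User (alias kind declared on the renamed field) -> its effect on User is confined to the forward direction, not asked
  added field blob to record User: optional bytes, tag 16 (in v2 it sits immediately before archived) -> its effect on User is confined to the forward direction, not asked

backward: COMPATIBLE []; decoded: FAILS_AT (nickname, R2)


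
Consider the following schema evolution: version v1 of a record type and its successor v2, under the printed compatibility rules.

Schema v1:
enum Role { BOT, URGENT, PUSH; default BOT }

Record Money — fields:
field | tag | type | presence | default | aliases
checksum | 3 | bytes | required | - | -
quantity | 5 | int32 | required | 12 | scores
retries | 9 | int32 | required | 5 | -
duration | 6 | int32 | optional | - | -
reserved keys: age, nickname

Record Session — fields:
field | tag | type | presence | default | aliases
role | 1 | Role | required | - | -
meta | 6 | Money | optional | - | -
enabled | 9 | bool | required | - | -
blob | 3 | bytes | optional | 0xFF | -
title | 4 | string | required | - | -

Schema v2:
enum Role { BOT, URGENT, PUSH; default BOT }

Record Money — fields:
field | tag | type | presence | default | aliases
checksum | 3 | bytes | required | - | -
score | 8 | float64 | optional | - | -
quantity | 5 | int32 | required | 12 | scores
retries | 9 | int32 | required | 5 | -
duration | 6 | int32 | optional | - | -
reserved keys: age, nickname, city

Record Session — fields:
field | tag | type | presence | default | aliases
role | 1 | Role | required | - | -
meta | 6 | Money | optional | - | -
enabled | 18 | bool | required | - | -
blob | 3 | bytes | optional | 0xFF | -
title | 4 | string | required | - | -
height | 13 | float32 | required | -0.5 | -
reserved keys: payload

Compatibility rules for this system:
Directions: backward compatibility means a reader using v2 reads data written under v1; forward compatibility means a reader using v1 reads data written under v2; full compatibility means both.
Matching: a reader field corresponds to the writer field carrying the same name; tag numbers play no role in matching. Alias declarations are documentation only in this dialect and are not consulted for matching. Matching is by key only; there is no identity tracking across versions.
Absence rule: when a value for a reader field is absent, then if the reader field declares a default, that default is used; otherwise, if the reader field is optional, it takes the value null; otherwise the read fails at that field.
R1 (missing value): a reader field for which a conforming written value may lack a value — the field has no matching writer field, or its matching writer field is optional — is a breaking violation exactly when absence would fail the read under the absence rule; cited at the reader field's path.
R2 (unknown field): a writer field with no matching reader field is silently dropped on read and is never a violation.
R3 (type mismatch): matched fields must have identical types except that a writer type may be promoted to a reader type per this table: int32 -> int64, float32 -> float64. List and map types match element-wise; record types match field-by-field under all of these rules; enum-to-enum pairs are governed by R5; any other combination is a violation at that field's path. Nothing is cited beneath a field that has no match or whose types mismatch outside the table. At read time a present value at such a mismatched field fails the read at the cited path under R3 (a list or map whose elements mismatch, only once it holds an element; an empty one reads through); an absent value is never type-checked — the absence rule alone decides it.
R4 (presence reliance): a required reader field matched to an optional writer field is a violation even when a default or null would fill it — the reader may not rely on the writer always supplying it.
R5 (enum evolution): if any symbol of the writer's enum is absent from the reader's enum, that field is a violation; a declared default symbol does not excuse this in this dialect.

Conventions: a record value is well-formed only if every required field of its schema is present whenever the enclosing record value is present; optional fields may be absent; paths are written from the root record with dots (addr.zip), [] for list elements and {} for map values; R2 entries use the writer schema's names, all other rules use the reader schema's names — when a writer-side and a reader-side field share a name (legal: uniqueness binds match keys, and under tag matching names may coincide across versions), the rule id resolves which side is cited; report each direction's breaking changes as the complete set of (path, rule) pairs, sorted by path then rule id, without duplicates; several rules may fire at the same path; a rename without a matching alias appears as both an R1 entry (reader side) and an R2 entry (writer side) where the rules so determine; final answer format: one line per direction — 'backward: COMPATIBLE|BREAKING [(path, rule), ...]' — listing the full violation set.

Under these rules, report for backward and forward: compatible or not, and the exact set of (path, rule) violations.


backward: COMPATIBLE []; forward: COMPATIBLE []

the writer's type comes first in each Session pair
backward analysis of Session with v2 as reader and v1 as writer:
  Role -> Role, writer required: role aligns to role
  Money -> Money, writer optional: meta aligns to meta
  bool -> bool, writer required: enabled aligns to enabled
  bytes -> bytes, writer optional: blob aligns to blob
  string -> string, writer required: title aligns to title
  height: no writer-side match
  bytes -> bytes, writer required: meta.checksum aligns to meta.checksum
  meta.score: no writer-side match
  int32 -> int32, writer required: meta.quantity aligns to meta.quantity
  int32 -> int32, writer required: meta.retries aligns to meta.retries
  int32 -> int32, writer optional: meta.duration aligns to meta.duration
  => backward: COMPATIBLE
forward analysis of Session with v1 as reader and v2 as writer:
  Role -> Role, writer required: role aligns to role
  Money -> Money, writer optional: meta aligns to meta
  bool -> bool, writer required: enabled aligns to enabled
  bytes -> bytes, writer optional: blob aligns to blob
  string -> string, writer required: title aligns to title
  leftover writer field: height
  bytes -> bytes, writer required: meta.checksum aligns to meta.checksum
  int32 -> int32, writer required: meta.quantity aligns to meta.quantity
  int32 -> int32, writer required: meta.retries aligns to meta.retries
  int32 -> int32, writer optional: meta.duration aligns to meta.duration
  leftover writer field: meta.score
  => forward: COMPATIBLE


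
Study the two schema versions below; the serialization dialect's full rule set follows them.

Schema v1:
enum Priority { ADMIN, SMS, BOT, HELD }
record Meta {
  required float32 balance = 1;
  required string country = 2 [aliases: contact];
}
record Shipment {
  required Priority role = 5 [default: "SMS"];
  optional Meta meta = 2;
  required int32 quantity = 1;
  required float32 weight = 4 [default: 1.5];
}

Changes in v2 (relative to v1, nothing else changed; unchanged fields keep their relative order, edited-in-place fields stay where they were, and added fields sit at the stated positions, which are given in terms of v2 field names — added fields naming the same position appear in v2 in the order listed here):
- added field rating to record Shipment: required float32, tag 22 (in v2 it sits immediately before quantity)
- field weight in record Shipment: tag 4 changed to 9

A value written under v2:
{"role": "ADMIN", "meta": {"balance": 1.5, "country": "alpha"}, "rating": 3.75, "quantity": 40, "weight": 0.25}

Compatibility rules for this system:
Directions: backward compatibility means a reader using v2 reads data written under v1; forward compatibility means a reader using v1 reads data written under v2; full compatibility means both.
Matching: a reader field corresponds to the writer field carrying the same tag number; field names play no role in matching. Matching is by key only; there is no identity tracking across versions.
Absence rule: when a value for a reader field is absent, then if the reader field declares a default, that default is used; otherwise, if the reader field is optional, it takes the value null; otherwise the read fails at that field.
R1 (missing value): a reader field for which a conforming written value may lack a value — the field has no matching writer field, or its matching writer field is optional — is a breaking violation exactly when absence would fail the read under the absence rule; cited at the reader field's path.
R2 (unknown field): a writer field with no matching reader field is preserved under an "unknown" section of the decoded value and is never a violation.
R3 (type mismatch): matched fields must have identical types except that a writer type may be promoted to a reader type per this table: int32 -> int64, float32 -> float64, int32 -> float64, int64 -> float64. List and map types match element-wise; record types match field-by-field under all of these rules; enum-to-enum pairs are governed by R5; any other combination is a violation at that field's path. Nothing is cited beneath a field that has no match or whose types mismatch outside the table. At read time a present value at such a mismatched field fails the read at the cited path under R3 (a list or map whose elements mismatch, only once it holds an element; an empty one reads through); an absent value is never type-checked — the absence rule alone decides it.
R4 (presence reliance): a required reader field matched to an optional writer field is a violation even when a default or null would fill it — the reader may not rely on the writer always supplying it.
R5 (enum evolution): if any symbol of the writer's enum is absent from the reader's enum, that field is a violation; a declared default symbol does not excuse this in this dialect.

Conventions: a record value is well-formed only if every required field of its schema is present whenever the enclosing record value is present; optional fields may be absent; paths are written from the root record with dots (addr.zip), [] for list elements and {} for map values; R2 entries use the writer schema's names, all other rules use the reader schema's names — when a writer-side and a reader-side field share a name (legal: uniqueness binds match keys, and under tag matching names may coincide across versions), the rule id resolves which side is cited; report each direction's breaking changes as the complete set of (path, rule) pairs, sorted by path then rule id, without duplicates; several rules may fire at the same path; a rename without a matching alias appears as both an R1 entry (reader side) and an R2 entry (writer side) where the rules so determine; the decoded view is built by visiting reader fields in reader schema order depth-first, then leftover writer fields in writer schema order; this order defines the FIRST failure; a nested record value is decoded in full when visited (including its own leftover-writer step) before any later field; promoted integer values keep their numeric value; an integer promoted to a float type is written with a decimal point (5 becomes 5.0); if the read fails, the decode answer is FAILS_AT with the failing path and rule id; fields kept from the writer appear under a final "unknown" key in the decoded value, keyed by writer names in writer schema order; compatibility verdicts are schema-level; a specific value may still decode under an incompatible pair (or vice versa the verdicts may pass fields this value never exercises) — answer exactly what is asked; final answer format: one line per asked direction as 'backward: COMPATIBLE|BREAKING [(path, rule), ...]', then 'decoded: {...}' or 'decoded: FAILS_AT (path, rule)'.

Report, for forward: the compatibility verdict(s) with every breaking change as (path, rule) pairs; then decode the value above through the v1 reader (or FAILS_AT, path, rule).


forward: COMPATIBLE []; decoded: {"role": "ADMIN", "meta": {"balance": 1.5, "country": "alpha"}, "quantity": 40, "weight": 1.5, "unknown": {"rating": 3.75, "weight": 0.25}}

each type pair in Shipment: writer, then reader
forward pass over Shipment, reader schema v1, writer schema v2:
  role <- role (Priority -> Priority, writer required)
  meta <- meta (Meta -> Meta, writer optional)
  quantity <- quantity (int32 -> int32, writer required)
  weight has no writer counterpart
  rating (writer side), unknown to reader
  weight (writer side), unknown to reader
  meta.balance <- meta.balance (float32 -> float32, writer required)
  meta.country <- meta.country (string -> string, writer required)
  nothing fires on Shipment: forward is COMPATIBLE
decode (reader v1):
  role := "ADMIN"
  meta.balance := 1.5
  meta.country := "alpha"
  quantity := 40
  weight := 1.5 (no value, default fills)
  writer rating: kept under "unknown"
  writer weight: kept under "unknown"
  => decoded: {"role": "ADMIN", "meta": {"balance": 1.5, "country": "alpha"}, "quantity": 40, "weight": 1.5, "unknown": {"rating": 3.75, "weight": 0.25}}


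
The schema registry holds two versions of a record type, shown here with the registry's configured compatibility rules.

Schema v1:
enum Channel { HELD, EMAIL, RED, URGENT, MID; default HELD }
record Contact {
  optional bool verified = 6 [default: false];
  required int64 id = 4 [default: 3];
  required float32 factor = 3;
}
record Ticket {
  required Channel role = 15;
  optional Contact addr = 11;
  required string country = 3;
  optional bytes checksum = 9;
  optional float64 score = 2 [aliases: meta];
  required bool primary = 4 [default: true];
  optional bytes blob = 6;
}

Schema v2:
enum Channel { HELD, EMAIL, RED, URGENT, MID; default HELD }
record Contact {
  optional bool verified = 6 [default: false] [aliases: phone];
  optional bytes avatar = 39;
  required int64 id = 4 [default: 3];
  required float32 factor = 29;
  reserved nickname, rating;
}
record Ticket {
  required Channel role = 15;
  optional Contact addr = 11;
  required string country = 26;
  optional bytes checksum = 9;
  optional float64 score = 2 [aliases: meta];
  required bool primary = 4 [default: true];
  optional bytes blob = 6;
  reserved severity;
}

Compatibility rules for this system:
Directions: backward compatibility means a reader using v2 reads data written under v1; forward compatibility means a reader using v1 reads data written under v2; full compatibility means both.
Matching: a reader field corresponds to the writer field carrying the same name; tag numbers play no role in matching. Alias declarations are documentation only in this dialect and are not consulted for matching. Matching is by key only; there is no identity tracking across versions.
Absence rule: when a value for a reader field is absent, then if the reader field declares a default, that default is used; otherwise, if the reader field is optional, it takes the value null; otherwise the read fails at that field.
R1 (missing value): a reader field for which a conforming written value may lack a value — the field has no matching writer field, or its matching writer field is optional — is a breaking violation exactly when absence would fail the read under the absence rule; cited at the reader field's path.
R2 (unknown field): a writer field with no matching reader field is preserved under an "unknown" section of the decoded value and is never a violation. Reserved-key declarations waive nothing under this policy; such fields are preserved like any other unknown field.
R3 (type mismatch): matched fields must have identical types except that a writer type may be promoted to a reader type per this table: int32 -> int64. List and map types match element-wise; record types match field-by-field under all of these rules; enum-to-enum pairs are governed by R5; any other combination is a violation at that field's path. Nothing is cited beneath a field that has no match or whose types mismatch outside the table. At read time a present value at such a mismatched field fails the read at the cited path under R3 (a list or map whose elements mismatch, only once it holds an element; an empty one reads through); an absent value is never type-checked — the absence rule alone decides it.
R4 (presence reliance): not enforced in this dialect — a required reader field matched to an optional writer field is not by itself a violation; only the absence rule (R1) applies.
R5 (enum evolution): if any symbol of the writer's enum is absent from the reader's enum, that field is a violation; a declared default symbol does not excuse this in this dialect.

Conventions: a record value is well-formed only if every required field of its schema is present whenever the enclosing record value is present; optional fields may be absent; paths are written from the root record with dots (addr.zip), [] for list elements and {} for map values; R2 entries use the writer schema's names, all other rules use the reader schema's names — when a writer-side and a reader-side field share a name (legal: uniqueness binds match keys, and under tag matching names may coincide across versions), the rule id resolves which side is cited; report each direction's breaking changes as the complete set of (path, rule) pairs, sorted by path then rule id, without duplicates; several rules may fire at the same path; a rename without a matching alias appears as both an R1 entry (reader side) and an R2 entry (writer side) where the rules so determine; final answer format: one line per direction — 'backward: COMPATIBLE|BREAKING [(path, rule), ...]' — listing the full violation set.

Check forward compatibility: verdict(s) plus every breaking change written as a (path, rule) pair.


forward: COMPATIBLE []

in Ticket below, arrows point writer -> reader
checking forward for Ticket: reader v1 against writer v2:
  role: Channel -> Channel, writer required; from role
  addr: Contact -> Contact, writer optional; from addr
  country: string -> string, writer required; from country
  checksum: bytes -> bytes, writer optional; from checksum
  score: float64 -> float64, writer optional; from score
  primary: bool -> bool, writer required; from primary
  blob: bytes -> bytes, writer optional; from blob
  addr.verified: bool -> bool, writer optional; from addr.verified
  addr.id: int64 -> int64, writer required; from addr.id
  addr.factor: float32 -> float32, writer required; from addr.factor
  writer field addr.avatar has no reader counterpart
  => no violations; forward on Ticket: COMPATIBLE
remaining Ticket differences; none change what is asked:
  field factor in record Contact: tag 3 changed to 29 -> inert for the asked Ticket verdict: nothing fires
  field country in record Ticket: tag 3 changed to 26 -> inert for the asked Ticket verdict: nothing fires
  added field avatar to record Contact: optional bytes, tag 39 (in v2 it sits immediately before id) -> inert for the asked Ticket verdict: nothing fires


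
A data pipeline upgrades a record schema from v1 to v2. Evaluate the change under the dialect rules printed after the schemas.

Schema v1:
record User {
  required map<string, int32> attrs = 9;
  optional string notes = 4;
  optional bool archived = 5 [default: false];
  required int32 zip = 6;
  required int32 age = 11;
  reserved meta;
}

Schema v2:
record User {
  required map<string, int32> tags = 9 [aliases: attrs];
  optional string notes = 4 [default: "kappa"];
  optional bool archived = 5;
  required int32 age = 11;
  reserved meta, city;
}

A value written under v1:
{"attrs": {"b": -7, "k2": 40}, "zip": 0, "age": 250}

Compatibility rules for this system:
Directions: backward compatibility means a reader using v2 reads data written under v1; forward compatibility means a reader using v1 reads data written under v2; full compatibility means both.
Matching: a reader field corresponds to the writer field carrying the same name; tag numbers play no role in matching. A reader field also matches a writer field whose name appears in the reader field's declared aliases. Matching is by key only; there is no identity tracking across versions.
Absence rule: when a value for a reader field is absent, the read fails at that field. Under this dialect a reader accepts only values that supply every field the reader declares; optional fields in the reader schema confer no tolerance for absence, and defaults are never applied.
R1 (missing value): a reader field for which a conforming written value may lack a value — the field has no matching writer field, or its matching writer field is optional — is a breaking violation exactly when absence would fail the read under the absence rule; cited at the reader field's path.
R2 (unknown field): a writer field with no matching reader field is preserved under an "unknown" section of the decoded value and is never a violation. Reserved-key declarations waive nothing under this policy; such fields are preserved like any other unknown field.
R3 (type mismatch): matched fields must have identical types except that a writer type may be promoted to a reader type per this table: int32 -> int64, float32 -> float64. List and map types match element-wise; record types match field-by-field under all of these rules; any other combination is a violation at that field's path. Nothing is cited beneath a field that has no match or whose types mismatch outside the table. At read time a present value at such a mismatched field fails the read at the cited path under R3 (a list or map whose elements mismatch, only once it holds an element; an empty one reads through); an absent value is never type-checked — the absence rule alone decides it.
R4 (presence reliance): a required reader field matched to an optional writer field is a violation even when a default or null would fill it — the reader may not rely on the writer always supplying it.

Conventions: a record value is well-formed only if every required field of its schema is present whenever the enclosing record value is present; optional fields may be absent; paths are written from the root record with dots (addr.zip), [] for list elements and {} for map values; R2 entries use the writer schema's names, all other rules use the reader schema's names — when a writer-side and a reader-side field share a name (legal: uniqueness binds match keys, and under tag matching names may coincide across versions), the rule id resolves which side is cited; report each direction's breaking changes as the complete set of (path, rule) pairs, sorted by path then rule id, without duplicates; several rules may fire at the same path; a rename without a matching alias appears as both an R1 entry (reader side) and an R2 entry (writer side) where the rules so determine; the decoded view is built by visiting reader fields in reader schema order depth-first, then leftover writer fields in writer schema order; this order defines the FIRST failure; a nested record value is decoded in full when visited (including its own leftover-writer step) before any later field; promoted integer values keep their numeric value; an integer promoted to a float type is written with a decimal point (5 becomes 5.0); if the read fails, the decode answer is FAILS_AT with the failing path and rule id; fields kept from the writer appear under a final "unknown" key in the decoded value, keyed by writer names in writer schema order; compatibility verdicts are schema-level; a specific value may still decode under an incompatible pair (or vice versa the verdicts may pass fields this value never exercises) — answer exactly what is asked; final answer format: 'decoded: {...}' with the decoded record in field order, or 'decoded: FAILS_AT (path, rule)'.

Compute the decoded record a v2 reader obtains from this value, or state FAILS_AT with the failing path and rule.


decoded: FAILS_AT (notes, R1)

in User below, arrows point writer -> reader
decode (reader v2):
  tags := {"b": -7, "k2": 40} (from writer attrs)
  read fails at notes under R1 (no fill)
  => FAILS_AT (notes, R1)
remaining User differences; none change what is asked:
  field archived in record User: default removed -> triggers nothing under the printed rules; the User answer is the same either way
  renamed field attrs to tags in record User (alias attrs declared on the renamed field) -> matters for User compatibility verdicts, not for this value's decode
  removed field zip from record User -> matters for User compatibility verdicts, not for this value's decode


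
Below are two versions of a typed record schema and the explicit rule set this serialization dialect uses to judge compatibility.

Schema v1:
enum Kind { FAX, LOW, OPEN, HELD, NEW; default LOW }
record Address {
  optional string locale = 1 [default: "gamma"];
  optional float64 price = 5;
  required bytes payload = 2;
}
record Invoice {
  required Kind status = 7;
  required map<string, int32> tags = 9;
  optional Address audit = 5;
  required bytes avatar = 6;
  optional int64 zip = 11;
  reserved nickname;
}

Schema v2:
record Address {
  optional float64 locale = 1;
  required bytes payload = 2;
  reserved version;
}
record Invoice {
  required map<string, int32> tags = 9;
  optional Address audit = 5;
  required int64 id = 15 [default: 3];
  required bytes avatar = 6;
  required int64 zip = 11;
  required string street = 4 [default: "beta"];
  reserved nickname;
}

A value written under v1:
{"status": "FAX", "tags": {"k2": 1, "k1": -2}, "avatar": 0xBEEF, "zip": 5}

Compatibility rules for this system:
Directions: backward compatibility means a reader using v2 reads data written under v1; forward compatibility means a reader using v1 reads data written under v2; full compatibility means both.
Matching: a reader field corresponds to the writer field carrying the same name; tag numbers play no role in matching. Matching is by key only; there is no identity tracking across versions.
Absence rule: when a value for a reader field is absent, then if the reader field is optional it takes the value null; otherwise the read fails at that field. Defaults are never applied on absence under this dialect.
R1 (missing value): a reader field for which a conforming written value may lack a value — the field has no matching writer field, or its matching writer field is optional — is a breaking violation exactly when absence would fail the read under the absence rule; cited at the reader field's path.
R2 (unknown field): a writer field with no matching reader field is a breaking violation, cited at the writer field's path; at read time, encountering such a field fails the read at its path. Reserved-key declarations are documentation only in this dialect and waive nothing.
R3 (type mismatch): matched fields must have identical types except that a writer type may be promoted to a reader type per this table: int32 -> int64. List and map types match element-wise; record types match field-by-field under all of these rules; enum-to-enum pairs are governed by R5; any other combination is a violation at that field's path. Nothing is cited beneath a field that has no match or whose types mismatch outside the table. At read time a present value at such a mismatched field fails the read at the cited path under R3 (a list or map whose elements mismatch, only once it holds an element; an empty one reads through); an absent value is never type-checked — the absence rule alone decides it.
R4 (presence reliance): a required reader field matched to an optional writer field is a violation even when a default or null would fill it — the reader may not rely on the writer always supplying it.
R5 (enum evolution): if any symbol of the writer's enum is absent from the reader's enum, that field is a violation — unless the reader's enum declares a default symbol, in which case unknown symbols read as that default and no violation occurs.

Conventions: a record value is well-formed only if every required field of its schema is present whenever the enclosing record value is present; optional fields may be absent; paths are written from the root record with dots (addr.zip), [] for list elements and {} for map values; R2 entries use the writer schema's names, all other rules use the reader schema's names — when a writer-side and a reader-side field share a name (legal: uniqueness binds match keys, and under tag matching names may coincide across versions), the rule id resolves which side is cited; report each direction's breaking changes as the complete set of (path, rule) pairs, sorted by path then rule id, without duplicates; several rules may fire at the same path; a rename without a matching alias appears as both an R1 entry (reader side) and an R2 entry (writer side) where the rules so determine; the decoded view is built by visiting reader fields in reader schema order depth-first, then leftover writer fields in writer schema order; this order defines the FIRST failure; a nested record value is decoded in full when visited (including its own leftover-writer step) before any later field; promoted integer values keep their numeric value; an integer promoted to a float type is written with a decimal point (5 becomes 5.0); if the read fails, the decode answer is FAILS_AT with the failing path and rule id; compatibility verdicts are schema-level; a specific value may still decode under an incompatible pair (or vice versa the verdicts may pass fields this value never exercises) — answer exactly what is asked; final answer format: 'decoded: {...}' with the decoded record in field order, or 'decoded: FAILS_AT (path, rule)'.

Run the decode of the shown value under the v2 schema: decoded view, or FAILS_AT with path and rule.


each type pair in Invoice: writer, then reader
decode walk for Invoice under reader schema v2:
  tags := {"k2": 1, "k1": -2}
  audit := null (missing; optional => null)
  read fails at id under R1 (no fill)
  => FAILS_AT (id, R1)
the rest of the Invoice diff is inert for this question:
  removed field price from record Address -> changes Invoice's schema-level verdicts only — the decode of this value is the same
  field zip in record Invoice: optional changed to required -> changes Invoice's schema-level verdicts only — the decode of this value is the same
  field locale in record Address: type string changed to float64 (its default is dropped) -> changes Invoice's schema-level verdicts only — the decode of this value is the same
  removed field status from record Invoice -> changes Invoice's schema-level verdicts only — the decode of this value is the same
  added field street to record Invoice: required string, tag 4, default "beta" (in v2 it sits last) -> changes Invoice's schema-level verdicts only — the decode of this value is the same

decoded: FAILS_AT (id, R1)


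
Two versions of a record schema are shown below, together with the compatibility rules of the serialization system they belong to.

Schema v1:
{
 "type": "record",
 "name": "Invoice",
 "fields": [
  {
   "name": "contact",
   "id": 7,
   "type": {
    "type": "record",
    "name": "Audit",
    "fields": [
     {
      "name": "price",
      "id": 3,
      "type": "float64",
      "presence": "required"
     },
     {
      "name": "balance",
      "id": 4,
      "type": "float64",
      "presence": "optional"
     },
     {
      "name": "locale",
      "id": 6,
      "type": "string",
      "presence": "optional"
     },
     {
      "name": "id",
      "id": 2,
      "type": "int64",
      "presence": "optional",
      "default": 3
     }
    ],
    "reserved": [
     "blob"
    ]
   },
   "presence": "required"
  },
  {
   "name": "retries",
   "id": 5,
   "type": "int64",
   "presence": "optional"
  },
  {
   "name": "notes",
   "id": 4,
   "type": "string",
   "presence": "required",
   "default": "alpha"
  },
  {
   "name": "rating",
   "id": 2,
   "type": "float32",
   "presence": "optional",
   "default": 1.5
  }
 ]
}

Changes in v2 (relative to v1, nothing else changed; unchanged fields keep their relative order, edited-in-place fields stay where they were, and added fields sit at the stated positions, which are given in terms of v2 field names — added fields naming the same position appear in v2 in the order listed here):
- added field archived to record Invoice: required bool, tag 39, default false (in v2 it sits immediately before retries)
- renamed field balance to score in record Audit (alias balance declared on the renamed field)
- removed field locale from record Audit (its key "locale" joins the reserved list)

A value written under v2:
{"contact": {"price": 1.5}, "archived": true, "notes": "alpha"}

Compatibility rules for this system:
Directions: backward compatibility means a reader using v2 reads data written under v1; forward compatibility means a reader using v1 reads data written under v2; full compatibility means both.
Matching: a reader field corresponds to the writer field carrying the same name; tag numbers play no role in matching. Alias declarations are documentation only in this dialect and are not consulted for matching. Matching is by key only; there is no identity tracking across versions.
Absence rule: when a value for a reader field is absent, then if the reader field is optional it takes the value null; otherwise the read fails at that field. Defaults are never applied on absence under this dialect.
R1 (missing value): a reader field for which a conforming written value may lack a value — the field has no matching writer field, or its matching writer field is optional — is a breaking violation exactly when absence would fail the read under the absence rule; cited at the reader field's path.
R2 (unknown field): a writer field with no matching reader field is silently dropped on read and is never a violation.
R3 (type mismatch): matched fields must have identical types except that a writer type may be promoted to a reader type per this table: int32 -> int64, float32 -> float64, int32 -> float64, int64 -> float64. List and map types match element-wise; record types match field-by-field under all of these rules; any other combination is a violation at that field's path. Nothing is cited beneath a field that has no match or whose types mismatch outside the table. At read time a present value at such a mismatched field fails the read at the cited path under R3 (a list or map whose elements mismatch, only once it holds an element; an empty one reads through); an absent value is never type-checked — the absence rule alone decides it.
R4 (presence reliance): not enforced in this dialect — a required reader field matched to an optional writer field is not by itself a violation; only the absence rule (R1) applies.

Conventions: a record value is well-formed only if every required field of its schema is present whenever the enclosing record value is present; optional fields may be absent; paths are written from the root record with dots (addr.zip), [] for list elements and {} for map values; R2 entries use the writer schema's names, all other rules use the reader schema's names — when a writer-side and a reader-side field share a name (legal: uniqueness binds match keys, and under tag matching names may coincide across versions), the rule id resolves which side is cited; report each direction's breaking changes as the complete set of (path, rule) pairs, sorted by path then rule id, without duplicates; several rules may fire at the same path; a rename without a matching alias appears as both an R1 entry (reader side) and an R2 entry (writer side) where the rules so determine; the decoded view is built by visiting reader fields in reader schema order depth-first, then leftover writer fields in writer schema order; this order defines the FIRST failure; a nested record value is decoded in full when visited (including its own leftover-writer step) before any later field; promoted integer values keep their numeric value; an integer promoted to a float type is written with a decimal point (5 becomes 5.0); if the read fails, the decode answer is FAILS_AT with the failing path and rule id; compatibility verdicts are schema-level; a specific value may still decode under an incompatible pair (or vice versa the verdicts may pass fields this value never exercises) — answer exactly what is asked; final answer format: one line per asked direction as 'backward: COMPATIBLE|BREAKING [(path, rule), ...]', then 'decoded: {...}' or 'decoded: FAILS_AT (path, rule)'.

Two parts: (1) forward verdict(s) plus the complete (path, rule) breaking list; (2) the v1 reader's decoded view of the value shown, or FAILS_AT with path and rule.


forward: COMPATIBLE []; decoded: {"contact": {"price": 1.5, "balance": null, "locale": null, "id": null}, "retries": null, "notes": "alpha", "rating": null}

arrows below run writer -> reader for Invoice
forward on Invoice — v1 reading data written by v2:
  Audit -> Audit, writer required: contact aligns to contact
  int64 -> int64, writer optional: retries aligns to retries
  string -> string, writer required: notes aligns to notes
  float32 -> float32, writer optional: rating aligns to rating
  archived (writer side), unknown to reader
  float64 -> float64, writer required: contact.price aligns to contact.price
  contact.balance has no writer counterpart
  contact.locale has no writer counterpart
  int64 -> int64, writer optional: contact.id aligns to contact.id
  contact.score (writer side), unknown to reader
  => no violations; forward on Invoice: COMPATIBLE
decode (reader v1):
  contact.price := 1.5
  contact.balance := null (missing; optional => null)
  contact.locale := null (missing; optional => null)
  contact.id := null (missing; optional => null)
  retries := null (missing; optional => null)
  notes := "alpha"
  rating := null (missing; optional => null)
  writer archived: no reader field; dropped
  => decoded: {"contact": {"price": 1.5, "balance": null, "locale": null, "id": null}, "retries": null, "notes": "alpha", "rating": null}
diffs on Invoice not affecting the asked answer:
  added field archived to record Invoice: required bool, tag 39, default false (in v2 it sits immediately before retries) -> matters only for Invoice's backward compatibility — outside the asked direction
  renamed field balance to score in record Audit (alias balance declared on the renamed field) -> triggers nothing under Invoice's printed rules — same verdict
  removed field locale from record Audit (its key "locale" joins the reserved list) -> triggers nothing under Invoice's printed rules — same verdict
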